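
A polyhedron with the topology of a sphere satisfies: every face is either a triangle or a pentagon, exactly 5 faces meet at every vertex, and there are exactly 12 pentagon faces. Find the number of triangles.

80

Let x be the number of triangles; then F = 12 + x.
Edge–face incidences: 2E = 5·12 + 3·x = 60 + 3x.
Every vertex has degree 5, so 5V = 2E.
Euler: V − E + F = 2 ⇒ (2E)/5 − E + (12 + x) = 2.
Multiply by 10: 2·(2E) − 5·(2E) + 10·(12 + x) = 20, i.e. 120 + 10x − 3·(60 + 3x) = 20.
Collecting terms: x − 60 = 20, so x = 80.
Then 2E = 60 + 3·80 = 300, so E = 150, V = 2E/5 = 60, F = 12 + 80 = 92.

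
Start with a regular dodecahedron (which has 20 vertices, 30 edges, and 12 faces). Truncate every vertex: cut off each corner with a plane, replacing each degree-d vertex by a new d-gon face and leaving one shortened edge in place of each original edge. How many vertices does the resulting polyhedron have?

Truncation replaces each original edge-end by a new vertex, so V′ = 2E = 60.
Each original edge survives, and each old vertex of degree d contributes d new edges; summing degrees gives Σd = 2E, so E′ = E + 2E = 3E = 90.
Each original face survives and each original vertex becomes one new face: F′ = F + V = 32.

60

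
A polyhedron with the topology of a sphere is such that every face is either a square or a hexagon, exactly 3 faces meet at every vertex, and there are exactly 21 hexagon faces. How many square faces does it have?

Let x be the number of squares; then F = 21 + x.
Edge–face incidences: 2E = 6·21 + 4·x = 126 + 4x.
Every vertex has degree 3, so 3V = 2E.
Euler: V − E + F = 2 ⇒ (2E)/3 − E + (21 + x) = 2.
Multiply by 6: 2·(2E) − 3·(2E) + 6·(21 + x) = 12, i.e. 126 + 6x − (126 + 4x) = 12.
Collecting terms: 2x = 12, so x = 6.
Then 2E = 126 + 4·6 = 150, so E = 75, V = 2E/3 = 50, F = 21 + 6 = 27.

6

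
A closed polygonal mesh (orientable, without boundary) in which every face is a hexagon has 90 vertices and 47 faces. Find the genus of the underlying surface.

Every face is a hexagon, so 2E = 6·47 = 282, giving E = 141.
χ = V − E + F = 90 − 141 + 47 = -4.
For a closed orientable surface χ = 2 − 2g, so g = (2 − (-4))/2 = 3.

3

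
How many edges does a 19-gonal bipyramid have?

57

A bipyramid over an n-gon has 2n triangular faces and n + 2 vertices: V = 19 + 2 = 21, E = 3·19 = 57, F = 2·19 = 38.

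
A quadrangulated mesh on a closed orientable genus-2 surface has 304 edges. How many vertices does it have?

χ = 2 − 2·2 = -2, and every face is a square so 4F = 2E.
F = 2E/4 = 152. Then V = -2 + E − F = -2 + 304 − 152 = 150.

150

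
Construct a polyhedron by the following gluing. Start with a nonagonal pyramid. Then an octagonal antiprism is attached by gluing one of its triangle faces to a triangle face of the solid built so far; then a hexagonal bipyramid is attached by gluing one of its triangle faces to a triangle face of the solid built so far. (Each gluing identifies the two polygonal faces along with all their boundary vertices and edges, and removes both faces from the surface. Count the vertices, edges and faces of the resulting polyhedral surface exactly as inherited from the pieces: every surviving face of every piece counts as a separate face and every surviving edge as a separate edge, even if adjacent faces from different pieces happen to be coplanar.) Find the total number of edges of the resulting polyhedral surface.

A nonagonal pyramid: V=10, E=18, F=10.
Attach an octagonal antiprism (V=16, E=32, F=18) along a 3-gon: merge 3 vertices and 3 edges, delete both glued faces → V=23, E=47, F=26.
Attach a hexagonal bipyramid (V=8, E=18, F=12) along a 3-gon: merge 3 vertices and 3 edges, delete both glued faces → V=28, E=62, F=36.
Check: V − E + F = 28 − 62 + 36 = 2.

62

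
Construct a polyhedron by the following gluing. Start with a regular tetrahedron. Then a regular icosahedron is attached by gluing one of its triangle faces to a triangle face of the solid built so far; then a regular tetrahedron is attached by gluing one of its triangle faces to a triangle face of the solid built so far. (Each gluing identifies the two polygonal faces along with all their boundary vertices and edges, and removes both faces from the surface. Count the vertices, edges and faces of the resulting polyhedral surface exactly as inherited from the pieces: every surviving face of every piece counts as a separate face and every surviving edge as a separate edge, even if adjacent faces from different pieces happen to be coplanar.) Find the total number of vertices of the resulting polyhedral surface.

14

A regular tetrahedron: V=4, E=6, F=4.
Attach a regular icosahedron (V=12, E=30, F=20) along a 3-gon: merge 3 vertices and 3 edges, delete both glued faces → V=13, E=33, F=22.
Attach a regular tetrahedron (V=4, E=6, F=4) along a 3-gon: merge 3 vertices and 3 edges, delete both glued faces → V=14, E=36, F=24.
Check: V − E + F = 14 − 36 + 24 = 2.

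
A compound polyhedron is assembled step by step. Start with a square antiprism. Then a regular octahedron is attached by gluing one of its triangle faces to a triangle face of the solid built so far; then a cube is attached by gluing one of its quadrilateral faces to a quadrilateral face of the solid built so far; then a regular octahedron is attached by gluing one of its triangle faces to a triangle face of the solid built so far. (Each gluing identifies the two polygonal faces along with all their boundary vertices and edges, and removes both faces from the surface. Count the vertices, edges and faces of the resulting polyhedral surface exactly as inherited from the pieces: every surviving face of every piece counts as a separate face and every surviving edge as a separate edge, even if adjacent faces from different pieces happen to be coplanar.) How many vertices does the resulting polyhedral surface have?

A square antiprism: V=8, E=16, F=10.
Attach a regular octahedron (V=6, E=12, F=8) along a 3-gon: merge 3 vertices and 3 edges, delete both glued faces → V=11, E=25, F=16.
Attach a cube (V=8, E=12, F=6) along a 4-gon: merge 4 vertices and 4 edges, delete both glued faces → V=15, E=33, F=20.
Attach a regular octahedron (V=6, E=12, F=8) along a 3-gon: merge 3 vertices and 3 edges, delete both glued faces → V=18, E=42, F=26.
Check: V − E + F = 18 − 42 + 26 = 2.

18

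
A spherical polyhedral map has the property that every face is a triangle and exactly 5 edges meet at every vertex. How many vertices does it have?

12

Each face has 3 edges and each edge borders two faces, so 2E = 3F.
Each vertex has degree 5, so 5V = 2E and hence V = 3F/5.
Euler: V − E + F = 2 ⇒ (3F/5) − (3F/2) + F = 2.
Multiply by 10: (6 − 15 + 10)F = 20, i.e. 1F = 20.
So F = 20, E = 3·20/2 = 30, V = 3·20/5 = 12.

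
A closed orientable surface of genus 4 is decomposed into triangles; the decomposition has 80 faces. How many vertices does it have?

χ = 2 − 2·4 = -6, and every face is a triangle so 3F = 2E.
E = 3·80/2 = 120. Then V = -6 + E − F = -6 + 120 − 80 = 34.

34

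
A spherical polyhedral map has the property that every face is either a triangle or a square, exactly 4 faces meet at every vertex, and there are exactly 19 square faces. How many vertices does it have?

Let x be the number of triangles; then F = 19 + x.
Edge–face incidences: 2E = 4·19 + 3·x = 76 + 3x.
Every vertex has degree 4, so 4V = 2E.
Euler: V − E + F = 2 ⇒ (2E)/4 − E + (19 + x) = 2.
Multiply by 8: 2·(2E) − 4·(2E) + 8·(19 + x) = 16, i.e. 152 + 8x − 2·(76 + 3x) = 16.
Collecting terms: 2x = 16, so x = 8.
Then 2E = 76 + 3·8 = 100, so E = 50, V = 2E/4 = 25, F = 19 + 8 = 27.

25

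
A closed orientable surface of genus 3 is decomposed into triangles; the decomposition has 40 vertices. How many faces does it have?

88

χ = 2 − 2·3 = -4, and every face is a triangle so 3F = 2E.
V − E + F = -4 with E = 3F/2 gives 40 − (3/2 − 1)·F = -4, so F = 88 and E = 132.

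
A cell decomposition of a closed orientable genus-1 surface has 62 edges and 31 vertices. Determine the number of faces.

31

For a closed orientable surface of genus 1, χ = 2 − 2·1 = 0.
F = 0 − V + E = 0 − 31 + 62 = 31.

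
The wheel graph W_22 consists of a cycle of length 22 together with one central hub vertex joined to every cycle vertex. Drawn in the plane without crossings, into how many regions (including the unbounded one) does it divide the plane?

23

W_22 has V = 22 + 1 = 23 vertices and E = 2·22 = 44 edges.
By Euler's formula F = 2 − V + E = 2 − 23 + 44 = 23.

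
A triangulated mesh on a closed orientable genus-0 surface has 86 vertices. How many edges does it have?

252

χ = 2 − 2·0 = 2, and every face is a triangle so 3F = 2E.
V − E + F = 2 with E = 3F/2 gives 86 − (3/2 − 1)·F = 2, so F = 168 and E = 252.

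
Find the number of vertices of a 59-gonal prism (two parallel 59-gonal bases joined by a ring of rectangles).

118

A prism on an n-gon has two n-gon bases and n rectangular sides: V = 2·59 = 118, E = 3·59 = 177, F = 59 + 2 = 61.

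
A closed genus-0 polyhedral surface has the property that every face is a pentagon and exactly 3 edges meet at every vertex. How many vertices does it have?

20

Each face has 5 edges and each edge borders two faces, so 2E = 5F.
Each vertex has degree 3, so 3V = 2E and hence V = 5F/3.
Euler: V − E + F = 2 ⇒ (5F/3) − (5F/2) + F = 2.
Multiply by 6: (10 − 15 + 6)F = 12, i.e. 1F = 12.
So F = 12, E = 5·12/2 = 30, V = 5·12/3 = 20.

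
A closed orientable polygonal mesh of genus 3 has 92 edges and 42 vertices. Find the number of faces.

46

For a closed orientable surface of genus 3, χ = 2 − 2·3 = -4.
F = -4 − V + E = -4 − 42 + 92 = 46.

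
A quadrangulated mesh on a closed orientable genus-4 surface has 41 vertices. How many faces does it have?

χ = 2 − 2·4 = -6, and every face is a square so 4F = 2E.
V − E + F = -6 with E = 4F/2 gives 41 − (4/2 − 1)·F = -6, so F = 47 and E = 94.

47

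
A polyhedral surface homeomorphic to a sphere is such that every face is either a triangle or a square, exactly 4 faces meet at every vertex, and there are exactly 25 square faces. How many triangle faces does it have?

8

Let x be the number of triangles; then F = 25 + x.
Edge–face incidences: 2E = 4·25 + 3·x = 100 + 3x.
Every vertex has degree 4, so 4V = 2E.
Euler: V − E + F = 2 ⇒ (2E)/4 − E + (25 + x) = 2.
Multiply by 8: 2·(2E) − 4·(2E) + 8·(25 + x) = 16, i.e. 200 + 8x − 2·(100 + 3x) = 16.
Collecting terms: 2x = 16, so x = 8.
Then 2E = 100 + 3·8 = 124, so E = 62, V = 2E/4 = 31, F = 25 + 8 = 33.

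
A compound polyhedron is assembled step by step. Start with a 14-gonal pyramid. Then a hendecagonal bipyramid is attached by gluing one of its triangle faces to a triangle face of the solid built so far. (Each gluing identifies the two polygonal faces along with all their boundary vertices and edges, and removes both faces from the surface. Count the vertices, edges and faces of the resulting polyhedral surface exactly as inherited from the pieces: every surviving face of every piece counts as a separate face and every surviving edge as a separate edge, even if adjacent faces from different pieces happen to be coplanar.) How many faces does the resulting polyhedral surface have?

A 14-gonal pyramid: V=15, E=28, F=15.
Attach a hendecagonal bipyramid (V=13, E=33, F=22) along a 3-gon: merge 3 vertices and 3 edges, delete both glued faces → V=25, E=58, F=35.
Check: V − E + F = 25 − 58 + 35 = 2.

35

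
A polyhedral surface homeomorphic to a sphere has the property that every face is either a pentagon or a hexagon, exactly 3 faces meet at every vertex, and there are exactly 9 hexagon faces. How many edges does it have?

57

Let x be the number of pentagons; then F = 9 + x.
Edge–face incidences: 2E = 6·9 + 5·x = 54 + 5x.
Every vertex has degree 3, so 3V = 2E.
Euler: V − E + F = 2 ⇒ (2E)/3 − E + (9 + x) = 2.
Multiply by 6: 2·(2E) − 3·(2E) + 6·(9 + x) = 12, i.e. 54 + 6x − (54 + 5x) = 12.
Collecting terms: x = 12.
Then 2E = 54 + 5·12 = 114, so E = 57, V = 2E/3 = 38, F = 9 + 12 = 21.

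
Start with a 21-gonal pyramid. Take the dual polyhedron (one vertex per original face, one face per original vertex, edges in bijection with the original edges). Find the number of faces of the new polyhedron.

The base solid has V = 22, E = 42, F = 22.
The dual swaps V and F and preserves E: V′ = F = 22, E′ = E = 42, F′ = V = 22.

22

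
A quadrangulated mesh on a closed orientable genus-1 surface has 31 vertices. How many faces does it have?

31

χ = 2 − 2·1 = 0, and every face is a square so 4F = 2E.
V − E + F = 0 with E = 4F/2 gives 31 − (4/2 − 1)·F = 0, so F = 31 and E = 62.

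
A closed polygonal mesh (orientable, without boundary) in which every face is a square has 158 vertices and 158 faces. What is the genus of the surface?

1

Every face is a square, so 2E = 4·158 = 632, giving E = 316.
χ = V − E + F = 158 − 316 + 158 = 0.
For a closed orientable surface χ = 2 − 2g, so g = (2 − (0))/2 = 1.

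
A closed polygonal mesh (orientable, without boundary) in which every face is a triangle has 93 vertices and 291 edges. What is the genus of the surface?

3

Every face is a triangle and each edge borders two faces, so 3F = 2·291, giving F = 194.
χ = V − E + F = 93 − 291 + 194 = -4.
For a closed orientable surface χ = 2 − 2g, so g = (2 − (-4))/2 = 3.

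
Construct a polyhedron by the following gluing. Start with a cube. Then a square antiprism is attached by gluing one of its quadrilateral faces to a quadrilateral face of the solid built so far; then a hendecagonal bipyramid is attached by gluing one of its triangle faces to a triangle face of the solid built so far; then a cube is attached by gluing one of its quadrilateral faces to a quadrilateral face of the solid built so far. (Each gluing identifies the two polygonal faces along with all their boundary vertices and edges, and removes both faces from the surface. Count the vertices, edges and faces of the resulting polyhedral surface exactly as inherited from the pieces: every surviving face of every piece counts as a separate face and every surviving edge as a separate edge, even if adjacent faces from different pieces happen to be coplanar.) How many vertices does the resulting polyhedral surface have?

26

A cube: V=8, E=12, F=6.
Attach a square antiprism (V=8, E=16, F=10) along a 4-gon: merge 4 vertices and 4 edges, delete both glued faces → V=12, E=24, F=14.
Attach a hendecagonal bipyramid (V=13, E=33, F=22) along a 3-gon: merge 3 vertices and 3 edges, delete both glued faces → V=22, E=54, F=34.
Attach a cube (V=8, E=12, F=6) along a 4-gon: merge 4 vertices and 4 edges, delete both glued faces → V=26, E=62, F=38.
Check: V − E + F = 26 − 62 + 38 = 2.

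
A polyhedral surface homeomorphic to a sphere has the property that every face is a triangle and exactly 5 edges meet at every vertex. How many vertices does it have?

Each face has 3 edges and each edge borders two faces, so 2E = 3F.
Each vertex has degree 5, so 5V = 2E and hence V = 3F/5.
Euler: V − E + F = 2 ⇒ (3F/5) − (3F/2) + F = 2.
Multiply by 10: (6 − 15 + 10)F = 20, i.e. 1F = 20.
So F = 20, E = 3·20/2 = 30, V = 3·20/5 = 12.

12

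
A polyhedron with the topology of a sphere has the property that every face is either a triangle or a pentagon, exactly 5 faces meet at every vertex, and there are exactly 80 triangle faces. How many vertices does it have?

60

Let x be the number of pentagons; then F = 80 + x.
Edge–face incidences: 2E = 3·80 + 5·x = 240 + 5x.
Every vertex has degree 5, so 5V = 2E.
Euler: V − E + F = 2 ⇒ (2E)/5 − E + (80 + x) = 2.
Multiply by 10: 2·(2E) − 5·(2E) + 10·(80 + x) = 20, i.e. 800 + 10x − 3·(240 + 5x) = 20.
Collecting terms: −5x + 80 = 20, so −5x = −60, so x = 12.
Then 2E = 240 + 5·12 = 300, so E = 150, V = 2E/5 = 60, F = 80 + 12 = 92.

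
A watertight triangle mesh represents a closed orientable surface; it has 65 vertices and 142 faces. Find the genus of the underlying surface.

Every face is a triangle, so 2E = 3·142 = 426, giving E = 213.
χ = V − E + F = 65 − 213 + 142 = -6.
For a closed orientable surface χ = 2 − 2g, so g = (2 − (-6))/2 = 4.

4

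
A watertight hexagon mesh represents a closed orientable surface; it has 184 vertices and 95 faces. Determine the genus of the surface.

Every face is a hexagon, so 2E = 6·95 = 570, giving E = 285.
χ = V − E + F = 184 − 285 + 95 = -6.
For a closed orientable surface χ = 2 − 2g, so g = (2 − (-6))/2 = 4.

4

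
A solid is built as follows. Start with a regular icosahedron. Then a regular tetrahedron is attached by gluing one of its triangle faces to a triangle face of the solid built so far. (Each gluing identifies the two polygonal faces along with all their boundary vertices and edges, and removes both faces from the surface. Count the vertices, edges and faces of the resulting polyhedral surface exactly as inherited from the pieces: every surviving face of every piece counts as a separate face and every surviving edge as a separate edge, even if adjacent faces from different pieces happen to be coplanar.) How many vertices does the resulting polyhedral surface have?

A regular icosahedron: V=12, E=30, F=20.
Attach a regular tetrahedron (V=4, E=6, F=4) along a 3-gon: merge 3 vertices and 3 edges, delete both glued faces → V=13, E=33, F=22.
Check: V − E + F = 13 − 33 + 22 = 2.

13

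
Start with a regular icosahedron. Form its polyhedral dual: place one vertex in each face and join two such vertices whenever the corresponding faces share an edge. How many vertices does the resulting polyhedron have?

20

The base solid has V = 12, E = 30, F = 20.
The dual swaps V and F and preserves E: V′ = F = 20, E′ = E = 30, F′ = V = 12.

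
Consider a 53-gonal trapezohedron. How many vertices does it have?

108

The n-trapezohedron (dual of the n-antiprism) has V = 2·53 + 2 = 108, E = 4·53 = 212, F = 2·53 = 106.
Check: V − E + F = 108 − 212 + 106 = 2.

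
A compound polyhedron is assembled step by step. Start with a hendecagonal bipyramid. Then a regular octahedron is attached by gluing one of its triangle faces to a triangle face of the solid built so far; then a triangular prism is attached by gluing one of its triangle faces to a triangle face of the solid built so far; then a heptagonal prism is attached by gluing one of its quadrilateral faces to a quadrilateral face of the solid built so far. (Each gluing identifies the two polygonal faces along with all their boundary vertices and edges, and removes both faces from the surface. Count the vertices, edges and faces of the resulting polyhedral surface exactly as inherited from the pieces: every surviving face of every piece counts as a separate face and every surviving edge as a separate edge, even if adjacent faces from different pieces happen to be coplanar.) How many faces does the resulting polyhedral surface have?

38

A hendecagonal bipyramid: V=13, E=33, F=22.
Attach a regular octahedron (V=6, E=12, F=8) along a 3-gon: merge 3 vertices and 3 edges, delete both glued faces → V=16, E=42, F=28.
Attach a triangular prism (V=6, E=9, F=5) along a 3-gon: merge 3 vertices and 3 edges, delete both glued faces → V=19, E=48, F=31.
Attach a heptagonal prism (V=14, E=21, F=9) along a 4-gon: merge 4 vertices and 4 edges, delete both glued faces → V=29, E=65, F=38.
Check: V − E + F = 29 − 65 + 38 = 2.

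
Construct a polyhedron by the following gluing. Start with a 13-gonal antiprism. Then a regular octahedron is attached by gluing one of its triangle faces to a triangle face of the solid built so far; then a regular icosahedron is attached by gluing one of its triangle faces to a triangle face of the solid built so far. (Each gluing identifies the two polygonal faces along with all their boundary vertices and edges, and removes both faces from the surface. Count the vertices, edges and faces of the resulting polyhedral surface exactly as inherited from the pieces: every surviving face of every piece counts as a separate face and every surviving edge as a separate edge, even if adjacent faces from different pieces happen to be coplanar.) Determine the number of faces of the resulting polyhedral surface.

52

A 13-gonal antiprism: V=26, E=52, F=28.
Attach a regular octahedron (V=6, E=12, F=8) along a 3-gon: merge 3 vertices and 3 edges, delete both glued faces → V=29, E=61, F=34.
Attach a regular icosahedron (V=12, E=30, F=20) along a 3-gon: merge 3 vertices and 3 edges, delete both glued faces → V=38, E=88, F=52.
Check: V − E + F = 38 − 88 + 52 = 2.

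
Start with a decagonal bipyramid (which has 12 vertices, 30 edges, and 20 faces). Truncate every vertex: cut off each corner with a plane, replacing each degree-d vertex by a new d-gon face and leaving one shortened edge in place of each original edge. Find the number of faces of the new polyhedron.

Truncation replaces each original edge-end by a new vertex, so V′ = 2E = 60.
Each original edge survives, and each old vertex of degree d contributes d new edges; summing degrees gives Σd = 2E, so E′ = E + 2E = 3E = 90.
Each original face survives and each original vertex becomes one new face: F′ = F + V = 32.

32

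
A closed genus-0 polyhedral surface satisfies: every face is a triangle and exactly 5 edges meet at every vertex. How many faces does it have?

20

Each face has 3 edges and each edge borders two faces, so 2E = 3F.
Each vertex has degree 5, so 5V = 2E and hence V = 3F/5.
Euler: V − E + F = 2 ⇒ (3F/5) − (3F/2) + F = 2.
Multiply by 10: (6 − 15 + 10)F = 20, i.e. 1F = 20.
So F = 20, E = 3·20/2 = 30, V = 3·20/5 = 12.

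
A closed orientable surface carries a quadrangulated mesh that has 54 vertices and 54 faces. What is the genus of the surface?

Every face is a square, so 2E = 4·54 = 216, giving E = 108.
χ = V − E + F = 54 − 108 + 54 = 0.
For a closed orientable surface χ = 2 − 2g, so g = (2 − (0))/2 = 1.

1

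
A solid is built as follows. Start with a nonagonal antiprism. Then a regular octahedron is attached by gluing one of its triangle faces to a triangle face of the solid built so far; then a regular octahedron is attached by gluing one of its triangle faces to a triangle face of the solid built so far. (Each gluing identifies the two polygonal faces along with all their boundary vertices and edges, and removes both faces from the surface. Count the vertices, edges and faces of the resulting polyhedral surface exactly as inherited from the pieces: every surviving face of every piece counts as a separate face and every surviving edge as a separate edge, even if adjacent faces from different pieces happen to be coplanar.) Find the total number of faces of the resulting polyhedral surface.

A nonagonal antiprism: V=18, E=36, F=20.
Attach a regular octahedron (V=6, E=12, F=8) along a 3-gon: merge 3 vertices and 3 edges, delete both glued faces → V=21, E=45, F=26.
Attach a regular octahedron (V=6, E=12, F=8) along a 3-gon: merge 3 vertices and 3 edges, delete both glued faces → V=24, E=54, F=32.
Check: V − E + F = 24 − 54 + 32 = 2.

32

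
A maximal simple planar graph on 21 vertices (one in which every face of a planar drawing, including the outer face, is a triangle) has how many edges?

57

In a plane triangulation 3F = 2E and V − E + F = 2, so E = 3V − 6 = 3·21 − 6 = 57.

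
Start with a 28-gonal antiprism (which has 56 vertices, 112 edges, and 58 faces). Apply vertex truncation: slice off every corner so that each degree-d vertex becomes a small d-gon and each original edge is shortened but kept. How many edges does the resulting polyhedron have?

336

Truncation replaces each original edge-end by a new vertex, so V′ = 2E = 224.
Each original edge survives, and each old vertex of degree d contributes d new edges; summing degrees gives Σd = 2E, so E′ = E + 2E = 3E = 336.
Each original face survives and each original vertex becomes one new face: F′ = F + V = 114.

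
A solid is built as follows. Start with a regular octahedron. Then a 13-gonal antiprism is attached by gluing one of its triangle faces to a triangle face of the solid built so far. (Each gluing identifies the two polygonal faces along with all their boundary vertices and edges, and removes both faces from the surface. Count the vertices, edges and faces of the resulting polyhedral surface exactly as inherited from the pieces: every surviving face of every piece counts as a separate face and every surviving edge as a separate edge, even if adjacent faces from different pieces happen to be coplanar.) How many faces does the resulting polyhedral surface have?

A regular octahedron: V=6, E=12, F=8.
Attach a 13-gonal antiprism (V=26, E=52, F=28) along a 3-gon: merge 3 vertices and 3 edges, delete both glued faces → V=29, E=61, F=34.
Check: V − E + F = 29 − 61 + 34 = 2.

34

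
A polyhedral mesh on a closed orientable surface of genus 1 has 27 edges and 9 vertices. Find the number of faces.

18

For a closed orientable surface of genus 1, χ = 2 − 2·1 = 0.
F = 0 − V + E = 0 − 9 + 27 = 18.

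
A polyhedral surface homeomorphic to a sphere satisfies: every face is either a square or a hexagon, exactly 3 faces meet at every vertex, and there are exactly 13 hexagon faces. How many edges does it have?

51

Let x be the number of squares; then F = 13 + x.
Edge–face incidences: 2E = 6·13 + 4·x = 78 + 4x.
Every vertex has degree 3, so 3V = 2E.
Euler: V − E + F = 2 ⇒ (2E)/3 − E + (13 + x) = 2.
Multiply by 6: 2·(2E) − 3·(2E) + 6·(13 + x) = 12, i.e. 78 + 6x − (78 + 4x) = 12.
Collecting terms: 2x = 12, so x = 6.
Then 2E = 78 + 4·6 = 102, so E = 51, V = 2E/3 = 34, F = 13 + 6 = 19.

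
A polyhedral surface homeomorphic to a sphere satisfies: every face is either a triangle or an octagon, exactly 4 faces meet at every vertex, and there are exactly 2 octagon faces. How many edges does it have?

32

Let x be the number of triangles; then F = 2 + x.
Edge–face incidences: 2E = 8·2 + 3·x = 16 + 3x.
Every vertex has degree 4, so 4V = 2E.
Euler: V − E + F = 2 ⇒ (2E)/4 − E + (2 + x) = 2.
Multiply by 8: 2·(2E) − 4·(2E) + 8·(2 + x) = 16, i.e. 16 + 8x − 2·(16 + 3x) = 16.
Collecting terms: 2x − 16 = 16, so 2x = 32, so x = 16.
Then 2E = 16 + 3·16 = 64, so E = 32, V = 2E/4 = 16, F = 2 + 16 = 18.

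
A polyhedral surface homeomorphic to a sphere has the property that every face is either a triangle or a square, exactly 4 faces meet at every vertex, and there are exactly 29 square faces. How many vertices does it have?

Let x be the number of triangles; then F = 29 + x.
Edge–face incidences: 2E = 4·29 + 3·x = 116 + 3x.
Every vertex has degree 4, so 4V = 2E.
Euler: V − E + F = 2 ⇒ (2E)/4 − E + (29 + x) = 2.
Multiply by 8: 2·(2E) − 4·(2E) + 8·(29 + x) = 16, i.e. 232 + 8x − 2·(116 + 3x) = 16.
Collecting terms: 2x = 16, so x = 8.
Then 2E = 116 + 3·8 = 140, so E = 70, V = 2E/4 = 35, F = 29 + 8 = 37.

35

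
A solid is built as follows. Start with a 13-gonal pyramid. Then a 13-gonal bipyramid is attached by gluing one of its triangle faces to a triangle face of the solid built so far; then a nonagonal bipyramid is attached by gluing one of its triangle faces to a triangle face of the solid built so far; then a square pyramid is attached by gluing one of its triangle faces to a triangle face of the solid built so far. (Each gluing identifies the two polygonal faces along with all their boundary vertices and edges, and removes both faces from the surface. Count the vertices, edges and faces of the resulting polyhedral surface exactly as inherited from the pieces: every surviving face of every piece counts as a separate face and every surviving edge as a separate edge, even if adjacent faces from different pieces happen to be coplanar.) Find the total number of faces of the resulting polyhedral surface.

A 13-gonal pyramid: V=14, E=26, F=14.
Attach a 13-gonal bipyramid (V=15, E=39, F=26) along a 3-gon: merge 3 vertices and 3 edges, delete both glued faces → V=26, E=62, F=38.
Attach a nonagonal bipyramid (V=11, E=27, F=18) along a 3-gon: merge 3 vertices and 3 edges, delete both glued faces → V=34, E=86, F=54.
Attach a square pyramid (V=5, E=8, F=5) along a 3-gon: merge 3 vertices and 3 edges, delete both glued faces → V=36, E=91, F=57.
Check: V − E + F = 36 − 91 + 57 = 2.

57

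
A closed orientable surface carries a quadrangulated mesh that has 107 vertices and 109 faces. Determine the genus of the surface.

Every face is a square, so 2E = 4·109 = 436, giving E = 218.
χ = V − E + F = 107 − 218 + 109 = -2.
For a closed orientable surface χ = 2 − 2g, so g = (2 − (-2))/2 = 2.

2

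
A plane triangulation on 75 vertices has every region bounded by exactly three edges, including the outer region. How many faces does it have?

In a plane triangulation 3F = 2E and V − E + F = 2, so F = 2V − 4 = 2·75 − 4 = 146.

146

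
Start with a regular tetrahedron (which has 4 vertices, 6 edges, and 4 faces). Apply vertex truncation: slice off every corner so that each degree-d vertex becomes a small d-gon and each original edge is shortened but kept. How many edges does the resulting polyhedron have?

Truncation replaces each original edge-end by a new vertex, so V′ = 2E = 12.
Each original edge survives, and each old vertex of degree d contributes d new edges; summing degrees gives Σd = 2E, so E′ = E + 2E = 3E = 18.
Each original face survives and each original vertex becomes one new face: F′ = F + V = 8.

18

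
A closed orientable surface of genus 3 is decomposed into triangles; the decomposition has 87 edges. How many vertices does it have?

χ = 2 − 2·3 = -4, and every face is a triangle so 3F = 2E.
F = 2E/3 = 58. Then V = -4 + E − F = -4 + 87 − 58 = 25.

25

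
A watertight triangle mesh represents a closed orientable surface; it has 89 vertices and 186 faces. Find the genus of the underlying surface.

Every face is a triangle, so 2E = 3·186 = 558, giving E = 279.
χ = V − E + F = 89 − 279 + 186 = -4.
For a closed orientable surface χ = 2 − 2g, so g = (2 − (-4))/2 = 3.

3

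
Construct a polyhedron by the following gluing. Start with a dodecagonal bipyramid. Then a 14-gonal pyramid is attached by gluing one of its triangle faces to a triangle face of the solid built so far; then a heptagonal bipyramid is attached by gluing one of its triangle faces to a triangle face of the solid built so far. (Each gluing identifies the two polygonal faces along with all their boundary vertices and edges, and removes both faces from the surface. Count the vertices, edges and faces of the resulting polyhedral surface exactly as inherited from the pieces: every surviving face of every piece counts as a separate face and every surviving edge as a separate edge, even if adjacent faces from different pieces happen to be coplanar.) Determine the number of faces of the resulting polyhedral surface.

49

A dodecagonal bipyramid: V=14, E=36, F=24.
Attach a 14-gonal pyramid (V=15, E=28, F=15) along a 3-gon: merge 3 vertices and 3 edges, delete both glued faces → V=26, E=61, F=37.
Attach a heptagonal bipyramid (V=9, E=21, F=14) along a 3-gon: merge 3 vertices and 3 edges, delete both glued faces → V=32, E=79, F=49.
Check: V − E + F = 32 − 79 + 49 = 2.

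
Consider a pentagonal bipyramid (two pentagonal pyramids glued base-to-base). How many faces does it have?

10

A bipyramid over an n-gon has 2n triangular faces and n + 2 vertices: V = 5 + 2 = 7, E = 3·5 = 15, F = 2·5 = 10.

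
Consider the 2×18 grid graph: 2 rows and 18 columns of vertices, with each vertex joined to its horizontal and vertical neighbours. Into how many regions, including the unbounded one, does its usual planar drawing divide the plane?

The grid has V = 2·18 = 36 vertices and E = 2·17 + 18·1 = 52 edges.
F = 2 − V + E = 2 − 36 + 52 = 18.

18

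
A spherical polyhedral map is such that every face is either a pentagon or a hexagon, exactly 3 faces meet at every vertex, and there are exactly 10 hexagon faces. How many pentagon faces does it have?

Let x be the number of pentagons; then F = 10 + x.
Edge–face incidences: 2E = 6·10 + 5·x = 60 + 5x.
Every vertex has degree 3, so 3V = 2E.
Euler: V − E + F = 2 ⇒ (2E)/3 − E + (10 + x) = 2.
Multiply by 6: 2·(2E) − 3·(2E) + 6·(10 + x) = 12, i.e. 60 + 6x − (60 + 5x) = 12.
Collecting terms: x = 12.
Then 2E = 60 + 5·12 = 120, so E = 60, V = 2E/3 = 40, F = 10 + 12 = 22.

12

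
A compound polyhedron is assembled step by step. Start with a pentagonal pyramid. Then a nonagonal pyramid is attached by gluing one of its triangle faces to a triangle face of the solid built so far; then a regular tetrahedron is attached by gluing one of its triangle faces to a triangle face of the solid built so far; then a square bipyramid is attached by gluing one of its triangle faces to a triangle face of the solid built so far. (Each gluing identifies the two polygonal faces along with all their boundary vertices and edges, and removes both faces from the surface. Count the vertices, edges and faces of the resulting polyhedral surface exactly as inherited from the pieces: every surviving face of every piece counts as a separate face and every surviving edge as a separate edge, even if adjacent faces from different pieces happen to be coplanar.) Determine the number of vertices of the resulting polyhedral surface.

17

A pentagonal pyramid: V=6, E=10, F=6.
Attach a nonagonal pyramid (V=10, E=18, F=10) along a 3-gon: merge 3 vertices and 3 edges, delete both glued faces → V=13, E=25, F=14.
Attach a regular tetrahedron (V=4, E=6, F=4) along a 3-gon: merge 3 vertices and 3 edges, delete both glued faces → V=14, E=28, F=16.
Attach a square bipyramid (V=6, E=12, F=8) along a 3-gon: merge 3 vertices and 3 edges, delete both glued faces → V=17, E=37, F=22.
Check: V − E + F = 17 − 37 + 22 = 2.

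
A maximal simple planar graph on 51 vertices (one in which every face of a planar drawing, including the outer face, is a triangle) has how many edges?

In a plane triangulation 3F = 2E and V − E + F = 2, so E = 3V − 6 = 3·51 − 6 = 147.

147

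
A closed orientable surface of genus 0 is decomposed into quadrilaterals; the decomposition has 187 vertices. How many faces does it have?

185

χ = 2 − 2·0 = 2, and every face is a square so 4F = 2E.
V − E + F = 2 with E = 4F/2 gives 187 − (4/2 − 1)·F = 2, so F = 185 and E = 370.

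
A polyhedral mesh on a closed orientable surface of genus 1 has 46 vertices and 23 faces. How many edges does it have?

For a closed orientable surface of genus 1, χ = 2 − 2·1 = 0.
E = V + F − (0) = 46 + 23 − (0) = 69.

69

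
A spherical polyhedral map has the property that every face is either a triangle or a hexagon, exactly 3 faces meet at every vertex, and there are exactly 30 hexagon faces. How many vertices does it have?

64

Let x be the number of triangles; then F = 30 + x.
Edge–face incidences: 2E = 6·30 + 3·x = 180 + 3x.
Every vertex has degree 3, so 3V = 2E.
Euler: V − E + F = 2 ⇒ (2E)/3 − E + (30 + x) = 2.
Multiply by 6: 2·(2E) − 3·(2E) + 6·(30 + x) = 12, i.e. 180 + 6x − (180 + 3x) = 12.
Collecting terms: 3x = 12, so x = 4.
Then 2E = 180 + 3·4 = 192, so E = 96, V = 2E/3 = 64, F = 30 + 4 = 34.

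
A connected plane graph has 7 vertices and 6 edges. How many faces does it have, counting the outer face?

1

Euler's formula for a connected plane graph: V − E + F = 2, so F = 2 − 7 + 6 = 1.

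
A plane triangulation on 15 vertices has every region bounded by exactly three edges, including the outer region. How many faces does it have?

In a plane triangulation 3F = 2E and V − E + F = 2, so F = 2V − 4 = 2·15 − 4 = 26.

26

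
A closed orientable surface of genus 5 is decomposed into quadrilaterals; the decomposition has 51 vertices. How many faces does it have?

59

χ = 2 − 2·5 = -8, and every face is a square so 4F = 2E.
V − E + F = -8 with E = 4F/2 gives 51 − (4/2 − 1)·F = -8, so F = 59 and E = 118.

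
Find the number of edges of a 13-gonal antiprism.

An antiprism on an n-gon has two n-gon caps and 2n triangles: V = 2·13 = 26, E = 4·13 = 52, F = 2·13 + 2 = 28.
Check: V − E + F = 26 − 52 + 28 = 2.

52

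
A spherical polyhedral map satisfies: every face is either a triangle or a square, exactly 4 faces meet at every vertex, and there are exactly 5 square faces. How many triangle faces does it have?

Let x be the number of triangles; then F = 5 + x.
Edge–face incidences: 2E = 4·5 + 3·x = 20 + 3x.
Every vertex has degree 4, so 4V = 2E.
Euler: V − E + F = 2 ⇒ (2E)/4 − E + (5 + x) = 2.
Multiply by 8: 2·(2E) − 4·(2E) + 8·(5 + x) = 16, i.e. 40 + 8x − 2·(20 + 3x) = 16.
Collecting terms: 2x = 16, so x = 8.
Then 2E = 20 + 3·8 = 44, so E = 22, V = 2E/4 = 11, F = 5 + 8 = 13.

8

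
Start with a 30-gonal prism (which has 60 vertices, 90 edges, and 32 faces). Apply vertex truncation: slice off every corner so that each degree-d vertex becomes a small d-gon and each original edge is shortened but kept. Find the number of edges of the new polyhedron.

Truncation replaces each original edge-end by a new vertex, so V′ = 2E = 180.
Each original edge survives, and each old vertex of degree d contributes d new edges; summing degrees gives Σd = 2E, so E′ = E + 2E = 3E = 270.
Each original face survives and each original vertex becomes one new face: F′ = F + V = 92.

270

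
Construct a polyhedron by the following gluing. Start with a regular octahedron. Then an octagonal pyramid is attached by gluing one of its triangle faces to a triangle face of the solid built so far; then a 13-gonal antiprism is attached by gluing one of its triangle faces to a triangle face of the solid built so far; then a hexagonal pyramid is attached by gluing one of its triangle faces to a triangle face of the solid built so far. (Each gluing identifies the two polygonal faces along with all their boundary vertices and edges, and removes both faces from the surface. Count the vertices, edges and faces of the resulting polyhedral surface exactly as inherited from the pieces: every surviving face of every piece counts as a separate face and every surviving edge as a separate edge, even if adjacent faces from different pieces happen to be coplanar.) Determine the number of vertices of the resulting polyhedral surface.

A regular octahedron: V=6, E=12, F=8.
Attach an octagonal pyramid (V=9, E=16, F=9) along a 3-gon: merge 3 vertices and 3 edges, delete both glued faces → V=12, E=25, F=15.
Attach a 13-gonal antiprism (V=26, E=52, F=28) along a 3-gon: merge 3 vertices and 3 edges, delete both glued faces → V=35, E=74, F=41.
Attach a hexagonal pyramid (V=7, E=12, F=7) along a 3-gon: merge 3 vertices and 3 edges, delete both glued faces → V=39, E=83, F=46.
Check: V − E + F = 39 − 83 + 46 = 2.

39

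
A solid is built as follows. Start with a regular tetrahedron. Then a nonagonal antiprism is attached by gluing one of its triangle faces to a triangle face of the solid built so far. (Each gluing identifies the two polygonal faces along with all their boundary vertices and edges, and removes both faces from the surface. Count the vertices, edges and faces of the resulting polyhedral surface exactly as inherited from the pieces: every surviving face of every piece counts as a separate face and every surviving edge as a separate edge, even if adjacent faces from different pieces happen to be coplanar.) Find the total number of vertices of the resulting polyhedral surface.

A regular tetrahedron: V=4, E=6, F=4.
Attach a nonagonal antiprism (V=18, E=36, F=20) along a 3-gon: merge 3 vertices and 3 edges, delete both glued faces → V=19, E=39, F=22.
Check: V − E + F = 19 − 39 + 22 = 2.

19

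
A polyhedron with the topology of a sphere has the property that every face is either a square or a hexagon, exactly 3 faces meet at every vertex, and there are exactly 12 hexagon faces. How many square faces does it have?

Let x be the number of squares; then F = 12 + x.
Edge–face incidences: 2E = 6·12 + 4·x = 72 + 4x.
Every vertex has degree 3, so 3V = 2E.
Euler: V − E + F = 2 ⇒ (2E)/3 − E + (12 + x) = 2.
Multiply by 6: 2·(2E) − 3·(2E) + 6·(12 + x) = 12, i.e. 72 + 6x − (72 + 4x) = 12.
Collecting terms: 2x = 12, so x = 6.
Then 2E = 72 + 4·6 = 96, so E = 48, V = 2E/3 = 32, F = 12 + 6 = 18.

6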